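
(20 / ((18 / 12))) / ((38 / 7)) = 140/57 = 2.46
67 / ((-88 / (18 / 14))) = -603/616 = -0.98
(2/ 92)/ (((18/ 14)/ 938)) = 3283/207 = 15.86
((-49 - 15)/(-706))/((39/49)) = 1568/13767 = 0.11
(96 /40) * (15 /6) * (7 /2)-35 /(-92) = 1967/92 = 21.38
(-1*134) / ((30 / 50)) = -670/3 = -223.33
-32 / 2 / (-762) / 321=8/122301 = 0.00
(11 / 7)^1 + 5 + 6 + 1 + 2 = 109/7 = 15.57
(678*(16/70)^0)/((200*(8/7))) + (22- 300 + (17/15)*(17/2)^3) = 1010339/2400 = 420.97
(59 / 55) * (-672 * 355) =-2815008/11 = -255909.82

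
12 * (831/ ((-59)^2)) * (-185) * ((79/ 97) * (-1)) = 431.62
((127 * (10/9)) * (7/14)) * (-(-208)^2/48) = -1717040/27 = -63594.07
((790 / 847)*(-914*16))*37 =-427459520/847 = -504674.76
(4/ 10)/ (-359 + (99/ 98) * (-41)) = -196/196205 = 0.00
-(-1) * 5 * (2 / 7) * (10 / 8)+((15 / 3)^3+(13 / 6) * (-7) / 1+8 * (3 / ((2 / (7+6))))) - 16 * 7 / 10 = 26924/105 = 256.42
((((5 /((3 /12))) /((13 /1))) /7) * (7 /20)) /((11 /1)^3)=1/17303 = 0.00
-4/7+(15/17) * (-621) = -65273/119 = -548.51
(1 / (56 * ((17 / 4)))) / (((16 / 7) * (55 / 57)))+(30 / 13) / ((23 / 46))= 1795941/388960 = 4.62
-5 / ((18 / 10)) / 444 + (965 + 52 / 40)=966.29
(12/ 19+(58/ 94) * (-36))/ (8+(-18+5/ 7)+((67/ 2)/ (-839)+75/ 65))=980931952/371433527 = 2.64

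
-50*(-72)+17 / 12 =43217/12 = 3601.42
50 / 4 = 25/2 = 12.50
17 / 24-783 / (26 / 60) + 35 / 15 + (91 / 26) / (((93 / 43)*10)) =-87227879/48360 = -1803.72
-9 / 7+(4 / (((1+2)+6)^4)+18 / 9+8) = 400249/45927 = 8.71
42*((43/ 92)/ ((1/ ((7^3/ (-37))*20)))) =-3097290/851 = -3639.59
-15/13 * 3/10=-9/26 = -0.35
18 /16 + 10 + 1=12.12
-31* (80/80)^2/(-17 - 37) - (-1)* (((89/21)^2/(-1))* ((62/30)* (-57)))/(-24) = -4635089/52920 = -87.59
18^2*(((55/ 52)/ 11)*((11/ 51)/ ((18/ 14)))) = 1155/221 = 5.23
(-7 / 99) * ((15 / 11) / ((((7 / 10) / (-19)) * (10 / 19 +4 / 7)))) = 63175/26499 = 2.38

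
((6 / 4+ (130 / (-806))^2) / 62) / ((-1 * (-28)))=419/476656 = 0.00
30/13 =2.31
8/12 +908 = 2726/3 = 908.67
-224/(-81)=224/81 = 2.77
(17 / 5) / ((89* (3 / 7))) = 0.09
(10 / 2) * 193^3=35945285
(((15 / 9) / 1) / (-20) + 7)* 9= 249/4 = 62.25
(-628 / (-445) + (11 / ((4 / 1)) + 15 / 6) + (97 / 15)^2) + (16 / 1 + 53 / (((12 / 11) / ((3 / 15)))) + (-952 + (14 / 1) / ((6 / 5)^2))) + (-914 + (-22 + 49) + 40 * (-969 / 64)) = -126061759/53400 = -2360.71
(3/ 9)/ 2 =1/6 = 0.17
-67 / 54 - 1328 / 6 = -12019/54 = -222.57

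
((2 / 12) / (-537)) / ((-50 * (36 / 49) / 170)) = 833/579960 = 0.00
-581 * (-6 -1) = 4067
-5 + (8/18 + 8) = 31/9 = 3.44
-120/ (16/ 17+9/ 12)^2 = -110976/2645 = -41.96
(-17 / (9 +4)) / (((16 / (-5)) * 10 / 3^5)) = 4131/416 = 9.93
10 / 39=0.26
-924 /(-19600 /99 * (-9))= -363/700 = -0.52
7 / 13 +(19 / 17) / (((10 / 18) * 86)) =53393/95030 = 0.56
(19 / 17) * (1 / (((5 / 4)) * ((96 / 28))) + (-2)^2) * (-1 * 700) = -168910/51 = -3311.96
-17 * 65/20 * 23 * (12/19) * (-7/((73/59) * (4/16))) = 25191348/1387 = 18162.47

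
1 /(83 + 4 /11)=11/917 = 0.01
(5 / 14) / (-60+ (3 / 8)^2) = -160/26817 = -0.01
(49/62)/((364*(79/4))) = 7/63674 = 0.00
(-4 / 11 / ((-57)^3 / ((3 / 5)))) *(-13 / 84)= -13/71299305 = 0.00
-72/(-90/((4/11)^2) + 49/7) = 0.11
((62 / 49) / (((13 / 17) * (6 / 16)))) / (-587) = -8432/1121757 = -0.01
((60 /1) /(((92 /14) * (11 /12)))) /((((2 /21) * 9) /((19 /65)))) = 3.40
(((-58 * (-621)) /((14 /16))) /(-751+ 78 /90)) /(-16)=9315/2716 = 3.43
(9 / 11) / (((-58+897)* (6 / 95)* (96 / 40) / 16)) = 950/9229 = 0.10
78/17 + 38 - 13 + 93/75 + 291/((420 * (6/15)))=774937/23800 = 32.56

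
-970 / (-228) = 485/114 = 4.25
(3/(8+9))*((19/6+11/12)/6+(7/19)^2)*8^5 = 86904832/18411 = 4720.27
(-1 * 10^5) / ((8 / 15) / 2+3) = -1500000/49 = -30612.24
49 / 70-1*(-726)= 726.70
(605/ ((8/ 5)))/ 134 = 3025/1072 = 2.82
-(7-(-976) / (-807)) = -4673/807 = -5.79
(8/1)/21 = 0.38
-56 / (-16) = 7/2 = 3.50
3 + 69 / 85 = 324/85 = 3.81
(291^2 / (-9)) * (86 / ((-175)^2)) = -809174/30625 = -26.42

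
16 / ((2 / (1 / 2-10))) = -76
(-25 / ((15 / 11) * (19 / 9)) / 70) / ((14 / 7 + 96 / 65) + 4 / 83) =-178035/5058788 = -0.04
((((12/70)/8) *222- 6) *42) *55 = -2871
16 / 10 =8/5 = 1.60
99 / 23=4.30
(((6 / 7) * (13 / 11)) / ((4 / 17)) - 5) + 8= 1125/154 = 7.31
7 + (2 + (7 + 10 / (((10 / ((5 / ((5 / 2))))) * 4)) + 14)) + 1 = 63/2 = 31.50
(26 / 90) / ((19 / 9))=13/95 = 0.14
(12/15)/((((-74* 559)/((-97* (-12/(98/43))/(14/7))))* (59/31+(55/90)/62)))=-649512/251599075 = 0.00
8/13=0.62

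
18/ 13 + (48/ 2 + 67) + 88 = 2345/13 = 180.38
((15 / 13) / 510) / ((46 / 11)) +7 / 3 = 142357/60996 = 2.33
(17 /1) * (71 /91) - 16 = -249/91 = -2.74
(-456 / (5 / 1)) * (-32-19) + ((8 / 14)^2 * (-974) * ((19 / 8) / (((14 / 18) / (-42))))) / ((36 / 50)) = 15019044/245 = 61302.22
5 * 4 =20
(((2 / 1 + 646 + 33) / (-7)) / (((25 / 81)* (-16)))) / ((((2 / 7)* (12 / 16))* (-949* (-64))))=18387/12147200 = 0.00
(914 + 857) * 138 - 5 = 244393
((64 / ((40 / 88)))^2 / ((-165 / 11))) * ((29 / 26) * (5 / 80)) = -449152/4875 = -92.13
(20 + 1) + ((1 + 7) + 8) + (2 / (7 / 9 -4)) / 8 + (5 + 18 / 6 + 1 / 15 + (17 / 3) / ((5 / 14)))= 105889/1740 = 60.86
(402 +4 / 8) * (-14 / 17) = -5635/17 = -331.47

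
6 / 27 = 2/9 = 0.22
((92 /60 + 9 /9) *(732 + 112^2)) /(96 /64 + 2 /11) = 11098736/555 = 19997.72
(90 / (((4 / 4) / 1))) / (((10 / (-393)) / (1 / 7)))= -3537/7 = -505.29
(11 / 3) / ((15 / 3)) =0.73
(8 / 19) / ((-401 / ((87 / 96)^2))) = -841/975232 = 0.00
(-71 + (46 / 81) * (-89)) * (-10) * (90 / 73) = 984500/657 = 1498.48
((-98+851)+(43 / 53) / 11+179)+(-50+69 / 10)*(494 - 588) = 14526826/2915 = 4983.47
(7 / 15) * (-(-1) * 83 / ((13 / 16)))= 9296/195 = 47.67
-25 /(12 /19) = -475/12 = -39.58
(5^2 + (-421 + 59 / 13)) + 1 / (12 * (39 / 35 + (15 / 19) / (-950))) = -391.39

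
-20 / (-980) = 1/49 = 0.02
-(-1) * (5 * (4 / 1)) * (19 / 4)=95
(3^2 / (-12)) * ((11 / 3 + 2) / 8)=-17/32 = -0.53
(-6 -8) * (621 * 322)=-2799468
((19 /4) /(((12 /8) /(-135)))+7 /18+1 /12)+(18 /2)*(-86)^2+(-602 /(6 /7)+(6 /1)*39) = 2364071/36 = 65668.64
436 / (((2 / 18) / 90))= 353160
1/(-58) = -1/58 = -0.02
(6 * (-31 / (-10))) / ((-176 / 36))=-837/220 = -3.80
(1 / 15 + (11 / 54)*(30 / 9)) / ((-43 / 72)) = -2416/1935 = -1.25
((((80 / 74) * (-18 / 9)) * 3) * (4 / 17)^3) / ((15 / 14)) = -0.08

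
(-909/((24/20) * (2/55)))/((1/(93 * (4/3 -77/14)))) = 64576875/8 = 8072109.38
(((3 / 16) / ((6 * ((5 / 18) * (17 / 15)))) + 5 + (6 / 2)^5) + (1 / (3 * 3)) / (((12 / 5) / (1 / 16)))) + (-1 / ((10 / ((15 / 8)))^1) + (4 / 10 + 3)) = 36913097/146880 = 251.31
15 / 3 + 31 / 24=151/24 = 6.29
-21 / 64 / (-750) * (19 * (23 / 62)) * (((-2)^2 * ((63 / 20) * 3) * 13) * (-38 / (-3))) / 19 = 2505321/2480000 = 1.01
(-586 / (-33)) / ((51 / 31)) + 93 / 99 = 19747/1683 = 11.73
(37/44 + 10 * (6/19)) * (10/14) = 16715/5852 = 2.86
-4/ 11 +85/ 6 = 911/66 = 13.80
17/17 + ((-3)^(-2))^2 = 1.01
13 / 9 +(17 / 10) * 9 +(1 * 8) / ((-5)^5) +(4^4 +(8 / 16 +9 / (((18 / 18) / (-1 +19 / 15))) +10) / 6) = 30925337/112500 = 274.89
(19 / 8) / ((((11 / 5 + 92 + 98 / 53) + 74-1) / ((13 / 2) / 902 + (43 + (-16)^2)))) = 208917255/49732672 = 4.20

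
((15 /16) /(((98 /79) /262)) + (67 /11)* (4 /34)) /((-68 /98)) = -286.39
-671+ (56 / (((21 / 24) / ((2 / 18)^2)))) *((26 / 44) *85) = -562501/891 = -631.31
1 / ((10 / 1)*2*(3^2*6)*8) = 1/8640 = 0.00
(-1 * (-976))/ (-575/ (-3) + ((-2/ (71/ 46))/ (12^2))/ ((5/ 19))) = 12473280/2449063 = 5.09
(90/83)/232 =45/9628 = 0.00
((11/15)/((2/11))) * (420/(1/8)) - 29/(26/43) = 351105/26 = 13504.04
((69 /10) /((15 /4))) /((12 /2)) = 0.31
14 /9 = 1.56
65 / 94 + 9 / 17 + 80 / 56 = 29637/11186 = 2.65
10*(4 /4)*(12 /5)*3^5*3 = 17496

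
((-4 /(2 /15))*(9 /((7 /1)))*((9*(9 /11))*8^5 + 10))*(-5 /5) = 716665860/77 = 9307348.83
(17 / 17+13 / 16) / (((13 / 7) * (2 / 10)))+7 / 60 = 15589/3120 = 5.00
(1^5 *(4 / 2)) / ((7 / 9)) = 18/7 = 2.57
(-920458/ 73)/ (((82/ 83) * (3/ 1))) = -38199007/8979 = -4254.26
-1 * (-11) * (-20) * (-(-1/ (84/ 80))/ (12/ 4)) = -4400/63 = -69.84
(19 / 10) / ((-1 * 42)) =-19/420 = -0.05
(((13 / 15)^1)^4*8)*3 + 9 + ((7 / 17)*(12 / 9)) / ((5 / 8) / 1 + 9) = 71307881/3155625 = 22.60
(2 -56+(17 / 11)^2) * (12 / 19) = -74940/2299 = -32.60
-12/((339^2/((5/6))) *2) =-5/114921 = 0.00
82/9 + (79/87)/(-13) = 30677/3393 = 9.04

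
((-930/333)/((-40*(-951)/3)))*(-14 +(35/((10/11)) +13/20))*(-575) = 1793195/562992 = 3.19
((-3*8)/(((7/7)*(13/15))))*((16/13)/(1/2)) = -11520/169 = -68.17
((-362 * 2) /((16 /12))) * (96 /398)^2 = -1251072/39601 = -31.59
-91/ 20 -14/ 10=-119/20 = -5.95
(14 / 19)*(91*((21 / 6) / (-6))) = -4459/114 = -39.11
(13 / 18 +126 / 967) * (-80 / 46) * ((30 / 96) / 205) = -74195/32827716 = 0.00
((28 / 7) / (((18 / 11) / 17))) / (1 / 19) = 7106/9 = 789.56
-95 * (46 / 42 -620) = 1234715/21 = 58795.95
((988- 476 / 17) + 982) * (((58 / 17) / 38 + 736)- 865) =-80860996/323 = -250343.64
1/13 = 0.08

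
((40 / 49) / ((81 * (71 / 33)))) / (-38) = -220/1784727 = 0.00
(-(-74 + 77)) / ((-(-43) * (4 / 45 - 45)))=135/86903 = 0.00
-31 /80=-0.39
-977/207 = -4.72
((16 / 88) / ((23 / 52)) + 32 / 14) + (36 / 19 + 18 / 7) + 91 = 3303085/33649 = 98.16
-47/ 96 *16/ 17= -47/102 = -0.46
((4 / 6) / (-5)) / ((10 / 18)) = -6/25 = -0.24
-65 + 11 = -54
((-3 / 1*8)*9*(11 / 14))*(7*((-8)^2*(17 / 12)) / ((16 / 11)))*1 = -74052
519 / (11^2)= 519/121 = 4.29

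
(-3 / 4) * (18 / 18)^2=-3/4 = -0.75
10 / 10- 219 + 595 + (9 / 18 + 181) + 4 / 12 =3353/6 = 558.83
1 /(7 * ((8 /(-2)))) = -1/28 = -0.04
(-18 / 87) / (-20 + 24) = -3/58 = -0.05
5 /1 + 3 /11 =58/11 = 5.27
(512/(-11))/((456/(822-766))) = -3584/627 = -5.72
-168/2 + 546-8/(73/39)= 33414/73 = 457.73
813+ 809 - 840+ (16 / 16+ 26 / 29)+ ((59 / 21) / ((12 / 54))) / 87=318321/406 = 784.04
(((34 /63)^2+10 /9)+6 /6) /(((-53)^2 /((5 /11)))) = 47675/122638131 = 0.00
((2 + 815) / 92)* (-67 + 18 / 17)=-915857/1564 = -585.59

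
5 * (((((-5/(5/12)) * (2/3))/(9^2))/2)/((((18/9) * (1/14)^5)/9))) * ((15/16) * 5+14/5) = -40269572/9 = -4474396.89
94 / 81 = 1.16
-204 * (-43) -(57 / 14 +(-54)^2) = 81927/14 = 5851.93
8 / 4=2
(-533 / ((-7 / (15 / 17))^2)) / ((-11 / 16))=1918800/155771 = 12.32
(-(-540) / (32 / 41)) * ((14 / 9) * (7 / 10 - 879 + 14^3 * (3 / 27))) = -14811209/24 = -617133.71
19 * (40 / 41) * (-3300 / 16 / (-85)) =31350/697 = 44.98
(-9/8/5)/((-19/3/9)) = 243/760 = 0.32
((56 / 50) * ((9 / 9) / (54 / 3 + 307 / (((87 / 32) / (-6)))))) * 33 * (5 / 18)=-2233/143445 = -0.02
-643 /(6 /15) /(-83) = 3215/166 = 19.37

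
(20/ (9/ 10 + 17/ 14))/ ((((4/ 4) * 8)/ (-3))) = -525/148 = -3.55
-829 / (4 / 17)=-14093/4 = -3523.25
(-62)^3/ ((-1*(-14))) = -119164/7 = -17023.43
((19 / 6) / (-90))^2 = 361/291600 = 0.00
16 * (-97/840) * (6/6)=-194/105 = -1.85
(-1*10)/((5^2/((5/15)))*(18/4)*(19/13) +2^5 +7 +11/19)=-4940/263227 = -0.02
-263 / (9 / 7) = -1841/9 = -204.56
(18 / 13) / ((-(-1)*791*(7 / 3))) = 54/71981 = 0.00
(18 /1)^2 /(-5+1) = -81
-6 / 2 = -3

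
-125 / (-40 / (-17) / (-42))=8925/4 = 2231.25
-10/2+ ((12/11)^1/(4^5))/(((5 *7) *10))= -4927997/985600 = -5.00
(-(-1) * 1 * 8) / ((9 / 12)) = 32/3 = 10.67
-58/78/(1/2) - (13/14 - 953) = 519019/546 = 950.58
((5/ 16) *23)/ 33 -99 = -52157/528 = -98.78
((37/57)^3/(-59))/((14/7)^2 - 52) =50653/524466576 = 0.00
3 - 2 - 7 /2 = -5/2 = -2.50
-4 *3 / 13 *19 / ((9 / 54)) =-1368/13 = -105.23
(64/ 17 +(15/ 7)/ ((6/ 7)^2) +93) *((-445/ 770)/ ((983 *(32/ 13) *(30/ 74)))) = -24872029/423523584 = -0.06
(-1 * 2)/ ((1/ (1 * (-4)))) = 8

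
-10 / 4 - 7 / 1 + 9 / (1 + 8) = -17/2 = -8.50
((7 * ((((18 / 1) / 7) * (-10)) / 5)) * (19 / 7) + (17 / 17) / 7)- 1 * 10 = -753/7 = -107.57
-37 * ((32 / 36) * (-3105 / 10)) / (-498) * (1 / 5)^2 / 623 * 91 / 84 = -11063/7756350 = 0.00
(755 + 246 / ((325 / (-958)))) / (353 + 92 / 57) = 32547/386425 = 0.08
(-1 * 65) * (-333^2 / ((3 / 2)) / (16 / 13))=31233735/8 = 3904216.88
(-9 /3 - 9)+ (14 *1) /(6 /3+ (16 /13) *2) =-257/29 = -8.86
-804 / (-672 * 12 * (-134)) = -1/1344 = 0.00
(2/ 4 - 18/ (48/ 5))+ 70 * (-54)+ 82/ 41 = -30235/8 = -3779.38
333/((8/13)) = 4329/8 = 541.12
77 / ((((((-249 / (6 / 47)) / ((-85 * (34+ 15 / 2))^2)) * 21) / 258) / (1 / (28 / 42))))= -850938825/94 = -9052540.69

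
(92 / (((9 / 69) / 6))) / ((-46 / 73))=-6716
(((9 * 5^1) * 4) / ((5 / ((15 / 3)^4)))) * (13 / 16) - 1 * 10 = 73085/4 = 18271.25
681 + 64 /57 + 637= 75190/57 = 1319.12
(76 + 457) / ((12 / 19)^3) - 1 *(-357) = 4272743/1728 = 2472.65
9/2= 4.50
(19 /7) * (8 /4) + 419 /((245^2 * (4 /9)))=5.44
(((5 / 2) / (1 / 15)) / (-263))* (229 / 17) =-17175/8942 = -1.92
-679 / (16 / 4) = -679/4 = -169.75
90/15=6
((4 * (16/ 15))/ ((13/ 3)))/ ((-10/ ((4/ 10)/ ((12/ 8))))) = -128/4875 = -0.03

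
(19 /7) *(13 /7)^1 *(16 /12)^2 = 3952/441 = 8.96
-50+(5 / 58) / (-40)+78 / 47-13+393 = 331.66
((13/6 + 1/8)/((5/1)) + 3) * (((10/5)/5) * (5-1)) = 5.53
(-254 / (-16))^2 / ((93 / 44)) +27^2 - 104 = 1107419/1488 = 744.23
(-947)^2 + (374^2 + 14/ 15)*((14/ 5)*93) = 933019061/25 = 37320762.44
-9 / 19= -0.47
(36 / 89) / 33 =0.01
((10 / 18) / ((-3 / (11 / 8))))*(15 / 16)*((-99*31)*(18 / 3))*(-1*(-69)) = 19411425/64 = 303303.52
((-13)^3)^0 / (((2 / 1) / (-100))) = -50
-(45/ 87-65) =1870/29 = 64.48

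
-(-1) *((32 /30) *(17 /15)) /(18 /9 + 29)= 272/6975 = 0.04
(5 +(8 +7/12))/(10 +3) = 163/156 = 1.04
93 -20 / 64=1483/16 = 92.69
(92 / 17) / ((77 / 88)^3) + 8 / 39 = 1883704/227409 = 8.28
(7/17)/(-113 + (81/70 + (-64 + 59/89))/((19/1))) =-828590/233974247 = 0.00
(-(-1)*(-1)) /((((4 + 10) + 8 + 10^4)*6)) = -1/60132 = 0.00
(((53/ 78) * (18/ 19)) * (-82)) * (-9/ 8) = 58671/988 = 59.38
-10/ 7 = -1.43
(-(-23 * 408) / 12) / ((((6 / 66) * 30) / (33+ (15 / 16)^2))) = 12434191/1280 = 9714.21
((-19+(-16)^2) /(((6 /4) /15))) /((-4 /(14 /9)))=-2765/3 = -921.67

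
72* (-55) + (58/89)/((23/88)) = -8101016/2047 = -3957.51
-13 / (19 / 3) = -39/19 = -2.05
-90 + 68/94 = -4196/47 = -89.28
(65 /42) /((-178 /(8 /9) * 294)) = -65/2472687 = 0.00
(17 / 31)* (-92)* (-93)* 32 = 150144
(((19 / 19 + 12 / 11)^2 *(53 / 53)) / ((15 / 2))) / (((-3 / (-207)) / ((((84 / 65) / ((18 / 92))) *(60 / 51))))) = 125368768/401115 = 312.55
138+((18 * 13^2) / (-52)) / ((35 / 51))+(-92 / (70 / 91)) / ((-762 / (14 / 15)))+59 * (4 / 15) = 27458219/400050 = 68.64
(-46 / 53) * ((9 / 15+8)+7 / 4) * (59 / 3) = -93633/530 = -176.67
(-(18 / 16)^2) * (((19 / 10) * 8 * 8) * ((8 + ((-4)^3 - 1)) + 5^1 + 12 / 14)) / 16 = 275481/560 = 491.93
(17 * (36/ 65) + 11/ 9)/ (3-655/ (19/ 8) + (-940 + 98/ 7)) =-118237/13324545 = -0.01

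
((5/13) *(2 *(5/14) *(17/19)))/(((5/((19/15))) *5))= 17/1365 = 0.01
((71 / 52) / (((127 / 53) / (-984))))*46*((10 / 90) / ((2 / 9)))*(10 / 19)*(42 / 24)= -372593445/31369 = -11877.76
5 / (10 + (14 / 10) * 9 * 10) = 5/136 = 0.04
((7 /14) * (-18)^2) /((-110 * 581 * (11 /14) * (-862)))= 81/21642665 = 0.00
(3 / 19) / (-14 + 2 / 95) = -15/1328 = -0.01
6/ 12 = 1/2 = 0.50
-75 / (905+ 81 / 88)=-6600/79721 = -0.08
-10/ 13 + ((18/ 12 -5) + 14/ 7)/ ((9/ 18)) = -49/13 = -3.77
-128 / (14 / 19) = -1216/7 = -173.71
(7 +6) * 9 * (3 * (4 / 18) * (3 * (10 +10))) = 4680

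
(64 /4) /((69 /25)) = 400/69 = 5.80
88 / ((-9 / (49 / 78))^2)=52822/123201 = 0.43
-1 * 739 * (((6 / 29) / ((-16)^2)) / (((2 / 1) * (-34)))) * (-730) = -809205/126208 = -6.41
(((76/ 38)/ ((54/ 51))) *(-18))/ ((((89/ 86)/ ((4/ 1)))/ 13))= -152048/89 = -1708.40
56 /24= 7/3 = 2.33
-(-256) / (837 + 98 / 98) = 128/419 = 0.31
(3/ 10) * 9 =27/10 = 2.70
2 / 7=0.29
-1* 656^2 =-430336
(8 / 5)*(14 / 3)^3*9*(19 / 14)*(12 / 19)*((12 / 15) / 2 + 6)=8028.16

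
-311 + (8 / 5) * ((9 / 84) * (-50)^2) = 823/7 = 117.57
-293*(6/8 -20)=22561/4 = 5640.25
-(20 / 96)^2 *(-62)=2.69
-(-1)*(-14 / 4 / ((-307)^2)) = -7/188498 = 0.00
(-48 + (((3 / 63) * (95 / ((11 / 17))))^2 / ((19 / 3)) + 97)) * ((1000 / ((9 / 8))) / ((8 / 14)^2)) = 504419000/3267 = 154398.22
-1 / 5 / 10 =-1/50 = -0.02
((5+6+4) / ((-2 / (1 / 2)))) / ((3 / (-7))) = 35/4 = 8.75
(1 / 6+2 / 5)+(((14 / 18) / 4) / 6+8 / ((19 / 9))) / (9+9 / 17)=3216961/3324240 = 0.97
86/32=43/16 = 2.69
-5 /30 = -1/6 = -0.17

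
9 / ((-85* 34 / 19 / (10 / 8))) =-171/2312 = -0.07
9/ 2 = 4.50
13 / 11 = 1.18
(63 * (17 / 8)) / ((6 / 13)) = 4641/16 = 290.06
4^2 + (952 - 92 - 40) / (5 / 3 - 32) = -1004/91 = -11.03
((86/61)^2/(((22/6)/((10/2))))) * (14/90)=51772/122793 = 0.42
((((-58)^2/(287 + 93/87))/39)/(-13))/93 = -48778/196949727 = 0.00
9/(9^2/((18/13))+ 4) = 18/125 = 0.14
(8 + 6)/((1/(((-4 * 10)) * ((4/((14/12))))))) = -1920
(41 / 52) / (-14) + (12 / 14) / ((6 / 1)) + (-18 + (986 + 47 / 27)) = 2723275/2808 = 969.83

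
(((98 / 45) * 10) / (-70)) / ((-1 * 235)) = 14/10575 = 0.00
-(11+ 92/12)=-56/3 = -18.67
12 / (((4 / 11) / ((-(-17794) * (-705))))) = -413977410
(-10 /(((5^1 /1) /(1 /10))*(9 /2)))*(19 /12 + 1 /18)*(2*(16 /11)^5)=-61865984/65225655 = -0.95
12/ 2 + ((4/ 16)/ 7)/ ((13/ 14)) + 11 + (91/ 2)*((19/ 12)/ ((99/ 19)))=953347/30888 = 30.86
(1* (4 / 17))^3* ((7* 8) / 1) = 3584/4913 = 0.73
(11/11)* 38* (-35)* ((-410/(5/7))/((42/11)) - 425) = 2295580/3 = 765193.33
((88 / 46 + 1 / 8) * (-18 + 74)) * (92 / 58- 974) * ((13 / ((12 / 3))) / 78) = -3084375/667 = -4624.25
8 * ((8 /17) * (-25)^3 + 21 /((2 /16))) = -977152/17 = -57479.53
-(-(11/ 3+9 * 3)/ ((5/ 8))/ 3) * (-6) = -1472/15 = -98.13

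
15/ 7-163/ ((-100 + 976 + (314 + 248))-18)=2.03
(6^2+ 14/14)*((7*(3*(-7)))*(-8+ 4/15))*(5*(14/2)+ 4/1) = 8202012/5 = 1640402.40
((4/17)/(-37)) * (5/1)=-20/629 = -0.03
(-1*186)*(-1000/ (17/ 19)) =3534000/17 = 207882.35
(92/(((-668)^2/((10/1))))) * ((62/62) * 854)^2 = 41935670/27889 = 1503.66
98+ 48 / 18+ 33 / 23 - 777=-46568/69 = -674.90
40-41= -1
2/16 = 1/8 = 0.12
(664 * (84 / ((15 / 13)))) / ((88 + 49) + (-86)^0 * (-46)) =531.20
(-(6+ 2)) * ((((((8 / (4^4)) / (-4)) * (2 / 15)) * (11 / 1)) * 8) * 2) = 22/15 = 1.47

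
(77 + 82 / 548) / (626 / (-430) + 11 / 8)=-18179540/19043 = -954.66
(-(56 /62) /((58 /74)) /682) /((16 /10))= -1295/1226236 = 0.00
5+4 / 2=7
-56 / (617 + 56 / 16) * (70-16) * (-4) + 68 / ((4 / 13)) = 298453/1241 = 240.49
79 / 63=1.25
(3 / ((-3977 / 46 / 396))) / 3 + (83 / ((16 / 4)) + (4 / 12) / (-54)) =20827433/1288548 = 16.16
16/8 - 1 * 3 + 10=9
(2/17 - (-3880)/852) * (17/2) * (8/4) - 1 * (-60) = 29696/213 = 139.42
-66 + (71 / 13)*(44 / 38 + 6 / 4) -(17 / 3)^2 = -371663/4446 = -83.59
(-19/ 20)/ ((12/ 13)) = -247/240 = -1.03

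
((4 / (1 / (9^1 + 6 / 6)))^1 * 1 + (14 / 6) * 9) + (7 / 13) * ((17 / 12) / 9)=85763/1404 = 61.08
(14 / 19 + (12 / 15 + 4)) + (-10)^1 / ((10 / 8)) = -234/95 = -2.46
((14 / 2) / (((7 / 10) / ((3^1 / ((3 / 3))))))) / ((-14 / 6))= -90/7 = -12.86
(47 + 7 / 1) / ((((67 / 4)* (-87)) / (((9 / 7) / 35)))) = -648/476035 = 0.00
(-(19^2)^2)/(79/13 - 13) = 1694173/90 = 18824.14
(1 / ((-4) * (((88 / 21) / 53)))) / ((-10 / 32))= 1113/110 = 10.12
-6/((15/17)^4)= -167042/16875 = -9.90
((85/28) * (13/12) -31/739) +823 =205160371/248304 = 826.25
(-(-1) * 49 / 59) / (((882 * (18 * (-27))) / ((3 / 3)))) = -1/516132 = 0.00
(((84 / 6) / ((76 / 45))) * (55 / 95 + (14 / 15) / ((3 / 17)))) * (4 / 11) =70238/3971 = 17.69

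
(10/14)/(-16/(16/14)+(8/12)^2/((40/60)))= -3/56 = -0.05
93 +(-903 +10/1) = -800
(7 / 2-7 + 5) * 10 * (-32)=-480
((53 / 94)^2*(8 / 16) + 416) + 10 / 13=95783413/229736 = 416.93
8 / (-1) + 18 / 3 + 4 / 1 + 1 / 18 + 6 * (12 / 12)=145/18 = 8.06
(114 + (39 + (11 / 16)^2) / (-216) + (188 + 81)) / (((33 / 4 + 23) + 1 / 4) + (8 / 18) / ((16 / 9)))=21168263/1755648 = 12.06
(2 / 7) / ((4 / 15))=15/14 = 1.07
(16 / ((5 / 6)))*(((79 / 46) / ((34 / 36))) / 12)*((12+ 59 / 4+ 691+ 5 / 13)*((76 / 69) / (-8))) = -168155529/584545 = -287.67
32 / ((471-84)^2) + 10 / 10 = 149801/149769 = 1.00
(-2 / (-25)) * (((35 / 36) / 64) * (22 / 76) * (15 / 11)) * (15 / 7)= 5/4864 = 0.00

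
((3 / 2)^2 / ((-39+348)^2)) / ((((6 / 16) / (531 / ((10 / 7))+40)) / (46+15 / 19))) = 3660013/3023565 = 1.21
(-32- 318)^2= 122500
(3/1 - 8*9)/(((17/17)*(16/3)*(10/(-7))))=1449/160 = 9.06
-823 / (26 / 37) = -30451/26 = -1171.19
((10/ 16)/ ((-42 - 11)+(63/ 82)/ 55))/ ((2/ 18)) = -101475/955868 = -0.11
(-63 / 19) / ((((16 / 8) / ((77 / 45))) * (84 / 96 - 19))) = 2156/13775 = 0.16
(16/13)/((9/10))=160/117 = 1.37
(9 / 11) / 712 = 9/7832 = 0.00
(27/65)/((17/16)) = 432/1105 = 0.39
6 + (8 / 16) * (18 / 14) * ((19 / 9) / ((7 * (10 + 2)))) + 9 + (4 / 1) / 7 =18331/1176 = 15.59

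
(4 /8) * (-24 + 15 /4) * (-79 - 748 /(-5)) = -28593/40 = -714.82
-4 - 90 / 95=-94/19 = -4.95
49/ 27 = 1.81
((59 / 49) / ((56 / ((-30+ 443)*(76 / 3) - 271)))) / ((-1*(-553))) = 1803925/4552296 = 0.40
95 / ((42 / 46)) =2185/21 = 104.05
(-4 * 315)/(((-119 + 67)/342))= 107730/13 = 8286.92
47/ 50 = 0.94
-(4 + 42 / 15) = -6.80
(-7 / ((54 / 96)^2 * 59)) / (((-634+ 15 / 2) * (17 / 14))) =7168/14542497 = 0.00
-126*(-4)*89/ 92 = 11214/23 = 487.57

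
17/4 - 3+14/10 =53/20 = 2.65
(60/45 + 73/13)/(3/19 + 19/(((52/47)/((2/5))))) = 51490/52071 = 0.99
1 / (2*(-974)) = -1/1948 = 0.00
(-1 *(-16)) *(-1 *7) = -112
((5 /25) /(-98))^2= 1/240100 = 0.00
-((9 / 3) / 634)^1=-3/634 = 0.00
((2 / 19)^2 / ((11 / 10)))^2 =1600/15768841 = 0.00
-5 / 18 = -0.28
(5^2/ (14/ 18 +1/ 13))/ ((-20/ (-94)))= 5499/40 = 137.48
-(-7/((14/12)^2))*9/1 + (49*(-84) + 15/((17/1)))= -484191/119 = -4068.83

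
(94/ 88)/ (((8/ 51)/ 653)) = 1565241/352 = 4446.71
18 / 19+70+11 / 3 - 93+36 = 1004/57 = 17.61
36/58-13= -359/29 = -12.38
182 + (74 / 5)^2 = 10026/25 = 401.04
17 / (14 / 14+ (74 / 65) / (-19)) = 20995/1161 = 18.08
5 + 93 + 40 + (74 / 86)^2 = 256531/1849 = 138.74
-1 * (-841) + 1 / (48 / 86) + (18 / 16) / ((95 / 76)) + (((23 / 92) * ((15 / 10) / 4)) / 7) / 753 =711535819/843360 = 843.69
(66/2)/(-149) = -33/149 = -0.22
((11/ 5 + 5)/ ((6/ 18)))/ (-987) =-36/1645 = -0.02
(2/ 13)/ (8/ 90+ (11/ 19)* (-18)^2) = 855/1042964 = 0.00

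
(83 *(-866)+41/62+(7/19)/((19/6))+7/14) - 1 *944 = -814936704/11191 = -72820.72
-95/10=-9.50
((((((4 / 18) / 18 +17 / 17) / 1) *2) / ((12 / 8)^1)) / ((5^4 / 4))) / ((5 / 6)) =2624/253125 = 0.01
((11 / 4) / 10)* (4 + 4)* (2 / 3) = 22/15 = 1.47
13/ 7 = 1.86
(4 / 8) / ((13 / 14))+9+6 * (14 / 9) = 736/39 = 18.87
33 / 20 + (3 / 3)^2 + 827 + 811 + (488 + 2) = 42613/20 = 2130.65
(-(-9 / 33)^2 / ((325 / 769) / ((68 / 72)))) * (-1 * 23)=300679/78650 = 3.82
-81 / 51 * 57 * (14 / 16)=-10773/136 = -79.21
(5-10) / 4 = -5/4 = -1.25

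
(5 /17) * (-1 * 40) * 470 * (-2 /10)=18800/17 = 1105.88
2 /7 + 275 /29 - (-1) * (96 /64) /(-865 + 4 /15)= 9.77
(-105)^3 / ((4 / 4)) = -1157625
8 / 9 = 0.89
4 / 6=2/3 = 0.67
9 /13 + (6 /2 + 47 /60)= 3491/780 = 4.48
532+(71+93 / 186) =1207/2 = 603.50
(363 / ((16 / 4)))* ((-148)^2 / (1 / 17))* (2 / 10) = 33792396/5 = 6758479.20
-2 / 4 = -1/2 = -0.50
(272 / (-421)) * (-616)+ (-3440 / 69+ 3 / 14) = 141667019/406686 = 348.34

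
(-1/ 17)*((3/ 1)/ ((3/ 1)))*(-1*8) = 8/17 = 0.47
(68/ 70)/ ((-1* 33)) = -34/1155 = -0.03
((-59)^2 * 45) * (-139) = -21773655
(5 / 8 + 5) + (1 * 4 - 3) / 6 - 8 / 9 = 353/72 = 4.90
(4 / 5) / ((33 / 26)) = 104/165 = 0.63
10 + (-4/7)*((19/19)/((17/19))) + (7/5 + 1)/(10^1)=28564/2975 = 9.60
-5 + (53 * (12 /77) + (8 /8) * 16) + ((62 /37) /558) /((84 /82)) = 423355/21978 = 19.26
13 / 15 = 0.87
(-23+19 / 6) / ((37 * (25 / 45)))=-357/370 = -0.96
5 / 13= 0.38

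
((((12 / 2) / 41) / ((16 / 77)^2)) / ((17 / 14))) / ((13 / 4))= 124509/144976 = 0.86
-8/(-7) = 8/7 = 1.14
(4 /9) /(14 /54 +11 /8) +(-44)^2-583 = 477705/353 = 1353.27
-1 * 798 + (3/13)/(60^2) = -12448799/15600 = -798.00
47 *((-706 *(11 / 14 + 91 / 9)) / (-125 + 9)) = 22779443/7308 = 3117.06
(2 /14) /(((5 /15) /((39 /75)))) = 39/175 = 0.22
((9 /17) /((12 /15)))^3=91125/314432 = 0.29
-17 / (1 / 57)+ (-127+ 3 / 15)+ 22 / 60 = -1095.43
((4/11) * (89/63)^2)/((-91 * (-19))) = 31684/75486411 = 0.00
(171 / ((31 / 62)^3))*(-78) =-106704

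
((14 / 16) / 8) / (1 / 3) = 21/64 = 0.33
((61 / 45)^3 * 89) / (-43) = -20201309/3918375 = -5.16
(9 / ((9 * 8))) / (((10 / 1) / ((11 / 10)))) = 11/800 = 0.01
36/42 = 6/7 = 0.86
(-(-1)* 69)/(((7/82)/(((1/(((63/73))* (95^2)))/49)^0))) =5658/7 = 808.29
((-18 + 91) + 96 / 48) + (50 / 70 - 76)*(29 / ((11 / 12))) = -177621/77 = -2306.77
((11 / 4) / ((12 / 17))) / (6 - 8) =-187/96 = -1.95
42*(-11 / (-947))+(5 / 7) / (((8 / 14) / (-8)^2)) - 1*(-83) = 154823/947 = 163.49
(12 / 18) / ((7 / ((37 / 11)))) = 74/231 = 0.32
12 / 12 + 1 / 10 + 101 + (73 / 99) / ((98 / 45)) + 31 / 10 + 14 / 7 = 579633/5390 = 107.54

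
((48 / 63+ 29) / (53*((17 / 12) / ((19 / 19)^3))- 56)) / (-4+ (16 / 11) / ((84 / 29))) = -20625/46258 = -0.45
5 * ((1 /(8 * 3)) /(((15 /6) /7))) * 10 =35/6 = 5.83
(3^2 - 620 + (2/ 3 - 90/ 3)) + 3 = -1912/3 = -637.33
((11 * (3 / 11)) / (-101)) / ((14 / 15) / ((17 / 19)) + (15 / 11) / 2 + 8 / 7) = -0.01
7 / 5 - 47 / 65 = 44/65 = 0.68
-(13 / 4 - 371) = 1471/4 = 367.75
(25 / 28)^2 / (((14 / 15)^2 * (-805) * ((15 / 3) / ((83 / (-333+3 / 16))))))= 6225/109783324 = 0.00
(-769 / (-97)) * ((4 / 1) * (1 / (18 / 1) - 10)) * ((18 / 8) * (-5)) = 688255/194 = 3547.71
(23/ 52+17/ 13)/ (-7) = -1/4 = -0.25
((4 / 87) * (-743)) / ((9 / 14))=-41608/783 = -53.14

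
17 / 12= 1.42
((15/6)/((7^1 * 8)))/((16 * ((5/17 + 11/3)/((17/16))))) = 4335/5791744 = 0.00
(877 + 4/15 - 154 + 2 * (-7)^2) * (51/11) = 209423/55 = 3807.69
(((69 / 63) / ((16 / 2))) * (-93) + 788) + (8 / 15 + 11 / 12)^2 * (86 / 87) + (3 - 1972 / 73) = 115485871/153300 = 753.33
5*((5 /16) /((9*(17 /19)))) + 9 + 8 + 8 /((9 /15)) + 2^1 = 32.53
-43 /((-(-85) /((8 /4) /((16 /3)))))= -129/680 = -0.19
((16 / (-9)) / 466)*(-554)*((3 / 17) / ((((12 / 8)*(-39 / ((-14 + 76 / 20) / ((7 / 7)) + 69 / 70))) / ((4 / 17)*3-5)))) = -13912048/55149003 = -0.25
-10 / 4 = -5/2 = -2.50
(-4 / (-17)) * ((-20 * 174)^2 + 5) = 48441620/17 = 2849507.06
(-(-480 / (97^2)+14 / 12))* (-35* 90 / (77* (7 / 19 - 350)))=-89750775/687543857 = -0.13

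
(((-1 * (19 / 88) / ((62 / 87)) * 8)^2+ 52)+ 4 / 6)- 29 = 41221031/1395372 = 29.54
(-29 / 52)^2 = 841/2704 = 0.31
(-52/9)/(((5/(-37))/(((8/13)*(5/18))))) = 592/81 = 7.31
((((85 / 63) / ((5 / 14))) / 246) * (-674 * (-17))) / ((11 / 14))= 2727004/12177 = 223.95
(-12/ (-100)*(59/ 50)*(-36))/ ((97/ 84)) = -267624/60625 = -4.41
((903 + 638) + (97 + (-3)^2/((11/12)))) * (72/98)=652536/539 = 1210.64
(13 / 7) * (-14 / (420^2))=-13/88200 = 0.00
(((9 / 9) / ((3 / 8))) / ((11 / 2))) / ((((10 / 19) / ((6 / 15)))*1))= 304/825 = 0.37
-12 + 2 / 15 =-11.87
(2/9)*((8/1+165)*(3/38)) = 173/57 = 3.04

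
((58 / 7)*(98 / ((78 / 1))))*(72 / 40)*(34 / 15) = 13804/325 = 42.47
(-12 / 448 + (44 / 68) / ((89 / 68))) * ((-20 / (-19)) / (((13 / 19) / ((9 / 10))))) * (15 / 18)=69915/129584 = 0.54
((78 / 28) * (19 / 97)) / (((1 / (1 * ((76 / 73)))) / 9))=253422/49567 = 5.11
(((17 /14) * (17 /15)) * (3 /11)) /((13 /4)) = 578/5005 = 0.12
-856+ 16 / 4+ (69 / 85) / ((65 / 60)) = -940632/1105 = -851.25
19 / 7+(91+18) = 782/7 = 111.71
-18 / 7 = -2.57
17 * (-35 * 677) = -402815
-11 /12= -0.92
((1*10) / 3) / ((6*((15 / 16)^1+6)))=80/999 = 0.08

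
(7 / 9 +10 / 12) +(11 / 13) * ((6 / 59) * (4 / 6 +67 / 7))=240841/96642 = 2.49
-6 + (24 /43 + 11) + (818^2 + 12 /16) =115090413/172 = 669130.31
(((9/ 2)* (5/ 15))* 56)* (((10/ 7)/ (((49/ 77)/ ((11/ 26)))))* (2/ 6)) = 26.59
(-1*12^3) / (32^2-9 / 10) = -17280/10231 = -1.69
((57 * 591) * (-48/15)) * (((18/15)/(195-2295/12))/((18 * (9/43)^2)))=-442931648/10125 = -43746.34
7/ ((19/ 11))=77/19 = 4.05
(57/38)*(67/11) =201/22 = 9.14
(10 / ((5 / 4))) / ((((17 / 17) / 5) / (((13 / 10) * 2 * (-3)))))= -312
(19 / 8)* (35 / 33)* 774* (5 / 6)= 142975/88 = 1624.72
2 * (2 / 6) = 2/3 = 0.67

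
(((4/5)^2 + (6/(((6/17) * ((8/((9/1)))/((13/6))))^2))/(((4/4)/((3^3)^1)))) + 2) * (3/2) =296810451/25600 = 11594.16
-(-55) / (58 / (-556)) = -15290/29 = -527.24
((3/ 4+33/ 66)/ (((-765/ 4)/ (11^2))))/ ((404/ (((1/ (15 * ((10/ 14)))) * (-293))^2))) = -508998721/347692500 = -1.46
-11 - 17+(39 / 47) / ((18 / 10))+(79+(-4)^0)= 7397/141 = 52.46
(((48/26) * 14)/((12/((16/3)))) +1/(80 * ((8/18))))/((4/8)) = 143711/6240 = 23.03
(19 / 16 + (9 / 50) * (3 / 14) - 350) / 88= -976567/246400 = -3.96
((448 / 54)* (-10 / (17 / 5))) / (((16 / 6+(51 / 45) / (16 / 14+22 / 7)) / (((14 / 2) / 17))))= -3920000/1143573 = -3.43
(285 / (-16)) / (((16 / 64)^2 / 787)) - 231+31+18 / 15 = -1122469/5 = -224493.80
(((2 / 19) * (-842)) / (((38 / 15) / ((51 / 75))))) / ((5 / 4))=-171768/9025 = -19.03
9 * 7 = 63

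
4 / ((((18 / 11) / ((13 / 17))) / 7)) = 2002/153 = 13.08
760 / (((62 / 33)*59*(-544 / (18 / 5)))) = -5643/124372 = -0.05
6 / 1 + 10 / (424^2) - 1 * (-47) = 4764069/89888 = 53.00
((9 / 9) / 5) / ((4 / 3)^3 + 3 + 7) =27/1670 = 0.02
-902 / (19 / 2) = -1804/19 = -94.95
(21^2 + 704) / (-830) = -229/166 = -1.38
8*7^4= 19208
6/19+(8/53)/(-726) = 0.32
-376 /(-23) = 376/23 = 16.35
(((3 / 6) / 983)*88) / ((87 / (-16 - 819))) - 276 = -23640536/85521 = -276.43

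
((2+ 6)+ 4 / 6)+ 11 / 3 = 37/3 = 12.33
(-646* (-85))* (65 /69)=3569150/69 = 51726.81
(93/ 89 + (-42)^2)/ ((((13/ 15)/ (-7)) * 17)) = -16494345/19669 = -838.60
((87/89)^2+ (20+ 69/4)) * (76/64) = 22999595/506944 = 45.37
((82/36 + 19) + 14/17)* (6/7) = 6763/357 = 18.94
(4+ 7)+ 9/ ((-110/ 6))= 578/55 = 10.51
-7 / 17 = -0.41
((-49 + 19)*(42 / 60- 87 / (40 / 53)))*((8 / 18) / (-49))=-4583/147 = -31.18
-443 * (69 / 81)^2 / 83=-234347/60507 = -3.87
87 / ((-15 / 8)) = -232/5 = -46.40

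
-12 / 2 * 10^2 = -600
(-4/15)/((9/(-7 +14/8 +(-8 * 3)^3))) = 18439/45 = 409.76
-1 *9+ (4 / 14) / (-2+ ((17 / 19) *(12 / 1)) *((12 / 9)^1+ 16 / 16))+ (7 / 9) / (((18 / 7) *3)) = -2206997/248346 = -8.89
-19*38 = -722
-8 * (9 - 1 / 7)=-496/7 = -70.86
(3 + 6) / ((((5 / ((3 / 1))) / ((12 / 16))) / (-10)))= -81/2 = -40.50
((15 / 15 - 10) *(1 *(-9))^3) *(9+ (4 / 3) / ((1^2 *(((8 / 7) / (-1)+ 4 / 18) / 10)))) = -1043199/29 = -35972.38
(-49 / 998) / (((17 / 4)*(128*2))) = -49/1085824 = 0.00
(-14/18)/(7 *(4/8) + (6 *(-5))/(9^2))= -42/169 = -0.25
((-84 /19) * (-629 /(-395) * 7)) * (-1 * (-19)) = -369852/395 = -936.33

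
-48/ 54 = -0.89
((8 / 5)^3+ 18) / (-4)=-1381/250 = -5.52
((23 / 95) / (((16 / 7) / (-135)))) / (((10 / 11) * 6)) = -15939/6080 = -2.62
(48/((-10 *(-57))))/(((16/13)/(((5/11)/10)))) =13/4180 = 0.00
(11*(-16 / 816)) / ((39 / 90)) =-110/221 = -0.50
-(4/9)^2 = -16/81 = -0.20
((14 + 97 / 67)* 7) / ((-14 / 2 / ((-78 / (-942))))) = -13455/10519 = -1.28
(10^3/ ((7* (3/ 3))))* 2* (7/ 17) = 117.65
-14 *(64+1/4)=-1799/2 = -899.50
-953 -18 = -971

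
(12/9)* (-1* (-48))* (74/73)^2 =350464/5329 = 65.77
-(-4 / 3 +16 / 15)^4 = -256/50625 = -0.01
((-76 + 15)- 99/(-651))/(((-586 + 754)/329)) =-155147/1302 = -119.16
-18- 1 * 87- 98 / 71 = -7553/71 = -106.38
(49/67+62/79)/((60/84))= 11235/5293 = 2.12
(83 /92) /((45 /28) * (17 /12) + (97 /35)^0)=2324/8441 = 0.28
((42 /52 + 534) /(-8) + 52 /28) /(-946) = 94631/1377376 = 0.07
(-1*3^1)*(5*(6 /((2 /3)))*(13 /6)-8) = -537/2 = -268.50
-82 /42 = -41/21 = -1.95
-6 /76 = -3/38 = -0.08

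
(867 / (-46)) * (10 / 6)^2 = -7225/138 = -52.36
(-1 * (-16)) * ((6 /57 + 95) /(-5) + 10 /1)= -13712/95 = -144.34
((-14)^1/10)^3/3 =-343/375 = -0.91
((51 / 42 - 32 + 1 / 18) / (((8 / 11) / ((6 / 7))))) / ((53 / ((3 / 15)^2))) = -0.03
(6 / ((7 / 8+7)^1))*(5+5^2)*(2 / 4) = 11.43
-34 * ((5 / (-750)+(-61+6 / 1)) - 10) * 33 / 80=1823437/2000 = 911.72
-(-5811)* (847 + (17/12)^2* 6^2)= 21367047/4 = 5341761.75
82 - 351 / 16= 961/16 = 60.06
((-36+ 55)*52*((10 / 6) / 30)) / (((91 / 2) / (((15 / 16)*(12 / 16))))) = 95/112 = 0.85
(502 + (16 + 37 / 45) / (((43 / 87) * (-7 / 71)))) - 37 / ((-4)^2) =11158817/72240 = 154.47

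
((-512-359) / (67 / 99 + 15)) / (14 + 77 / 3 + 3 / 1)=-258687/198656 = -1.30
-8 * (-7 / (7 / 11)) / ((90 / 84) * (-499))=-1232/7485 = -0.16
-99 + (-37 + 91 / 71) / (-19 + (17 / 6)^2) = -2685159/28045 = -95.74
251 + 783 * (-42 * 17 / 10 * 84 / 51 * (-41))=3775563.80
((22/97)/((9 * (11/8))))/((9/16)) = 256/7857 = 0.03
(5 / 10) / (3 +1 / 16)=8/49 = 0.16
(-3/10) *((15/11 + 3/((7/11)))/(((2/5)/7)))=-351/11 = -31.91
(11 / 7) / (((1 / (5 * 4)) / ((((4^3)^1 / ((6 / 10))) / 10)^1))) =7040/21 = 335.24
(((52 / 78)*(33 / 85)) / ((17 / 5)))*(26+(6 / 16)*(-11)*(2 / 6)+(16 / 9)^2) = 198055/93636 = 2.12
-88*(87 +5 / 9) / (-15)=69344/135 = 513.66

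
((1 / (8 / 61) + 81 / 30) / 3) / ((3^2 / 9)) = 413/120 = 3.44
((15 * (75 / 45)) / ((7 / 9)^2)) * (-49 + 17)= -64800/49 = -1322.45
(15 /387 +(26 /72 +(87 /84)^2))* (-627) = -93379319/101136 = -923.30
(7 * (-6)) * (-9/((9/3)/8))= 1008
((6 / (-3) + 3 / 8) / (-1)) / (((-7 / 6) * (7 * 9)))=-13/588 = -0.02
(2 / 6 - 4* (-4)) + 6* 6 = 157/3 = 52.33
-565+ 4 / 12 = -1694/3 = -564.67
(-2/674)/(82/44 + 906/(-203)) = 4466/3912233 = 0.00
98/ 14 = 7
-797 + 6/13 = -10355/13 = -796.54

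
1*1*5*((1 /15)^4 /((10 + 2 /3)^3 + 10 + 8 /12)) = 1/12396000 = 0.00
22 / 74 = 11/37 = 0.30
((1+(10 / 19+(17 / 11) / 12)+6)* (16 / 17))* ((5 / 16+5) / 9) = 95995/22572 = 4.25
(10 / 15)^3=8/27 = 0.30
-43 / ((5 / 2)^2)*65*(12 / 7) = -26832/35 = -766.63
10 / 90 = 1/9 = 0.11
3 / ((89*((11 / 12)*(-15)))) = -12/4895 = 0.00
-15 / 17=-0.88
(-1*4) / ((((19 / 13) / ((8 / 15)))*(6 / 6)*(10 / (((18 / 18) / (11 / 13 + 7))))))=-1352/72675 = -0.02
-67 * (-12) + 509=1313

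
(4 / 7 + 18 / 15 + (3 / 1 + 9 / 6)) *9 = 3951/70 = 56.44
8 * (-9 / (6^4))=-1/18 = -0.06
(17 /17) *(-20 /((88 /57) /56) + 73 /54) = -430117/594 = -724.10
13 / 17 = 0.76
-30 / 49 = -0.61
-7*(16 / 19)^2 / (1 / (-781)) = 1399552/361 = 3876.88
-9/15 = -3/5 = -0.60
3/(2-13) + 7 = 74/11 = 6.73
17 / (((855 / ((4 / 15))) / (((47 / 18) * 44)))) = 70312/115425 = 0.61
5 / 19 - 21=-394/19 = -20.74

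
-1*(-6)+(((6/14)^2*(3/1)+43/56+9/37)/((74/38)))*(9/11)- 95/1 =-521504045/5903128 = -88.34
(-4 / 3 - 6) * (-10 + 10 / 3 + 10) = -220/9 = -24.44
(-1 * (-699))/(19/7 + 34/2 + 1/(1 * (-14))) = 9786/275 = 35.59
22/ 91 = 0.24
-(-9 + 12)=-3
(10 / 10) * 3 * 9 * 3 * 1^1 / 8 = 81/8 = 10.12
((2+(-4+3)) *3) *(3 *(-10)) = -90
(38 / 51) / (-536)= -19/13668 = 0.00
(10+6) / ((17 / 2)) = 32/17 = 1.88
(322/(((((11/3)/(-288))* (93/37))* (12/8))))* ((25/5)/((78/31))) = -1906240/143 = -13330.35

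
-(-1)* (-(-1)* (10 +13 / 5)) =12.60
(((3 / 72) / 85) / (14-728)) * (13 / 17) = -13/24761520 = 0.00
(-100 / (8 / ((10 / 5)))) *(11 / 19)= -275/19 = -14.47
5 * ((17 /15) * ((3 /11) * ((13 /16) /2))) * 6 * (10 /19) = 3315/1672 = 1.98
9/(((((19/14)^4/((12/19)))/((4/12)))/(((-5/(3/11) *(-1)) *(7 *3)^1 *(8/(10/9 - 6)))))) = -351.87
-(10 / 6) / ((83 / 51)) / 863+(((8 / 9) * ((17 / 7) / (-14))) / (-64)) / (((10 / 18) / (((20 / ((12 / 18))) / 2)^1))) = 3586439/56157136 = 0.06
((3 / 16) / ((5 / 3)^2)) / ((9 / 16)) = 3/25 = 0.12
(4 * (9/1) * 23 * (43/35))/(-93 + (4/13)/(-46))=-10645596/973315 = -10.94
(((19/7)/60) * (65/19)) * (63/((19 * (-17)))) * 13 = -507/1292 = -0.39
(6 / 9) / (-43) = -2/129 = -0.02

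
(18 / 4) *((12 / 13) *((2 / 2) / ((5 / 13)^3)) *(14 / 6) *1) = 21294/125 = 170.35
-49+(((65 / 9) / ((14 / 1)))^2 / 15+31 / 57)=-43833457/904932 = -48.44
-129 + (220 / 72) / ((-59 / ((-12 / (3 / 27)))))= -7281/59 = -123.41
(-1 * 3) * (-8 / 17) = 24/17 = 1.41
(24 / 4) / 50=3/25 = 0.12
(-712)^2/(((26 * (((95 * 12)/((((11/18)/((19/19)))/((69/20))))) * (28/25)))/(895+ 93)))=34852400/13041 = 2672.53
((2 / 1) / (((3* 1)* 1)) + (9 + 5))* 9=132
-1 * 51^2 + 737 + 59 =-1805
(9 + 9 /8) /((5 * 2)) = 81/80 = 1.01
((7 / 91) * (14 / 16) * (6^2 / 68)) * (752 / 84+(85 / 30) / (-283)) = 318867/1000688 = 0.32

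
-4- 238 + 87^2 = 7327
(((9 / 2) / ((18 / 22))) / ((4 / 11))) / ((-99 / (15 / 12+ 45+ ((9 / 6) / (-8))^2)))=-130339/18432 = -7.07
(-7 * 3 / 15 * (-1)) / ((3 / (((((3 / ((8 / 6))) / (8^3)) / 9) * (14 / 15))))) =49/230400 = 0.00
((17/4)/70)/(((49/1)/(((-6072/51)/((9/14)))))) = -506/2205 = -0.23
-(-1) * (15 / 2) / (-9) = -5/6 = -0.83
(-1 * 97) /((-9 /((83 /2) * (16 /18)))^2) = -10691728/6561 = -1629.59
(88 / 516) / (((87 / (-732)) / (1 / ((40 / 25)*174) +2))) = -1871419/650934 = -2.87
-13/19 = -0.68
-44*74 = -3256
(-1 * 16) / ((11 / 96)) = -1536/11 = -139.64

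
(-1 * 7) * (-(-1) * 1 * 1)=-7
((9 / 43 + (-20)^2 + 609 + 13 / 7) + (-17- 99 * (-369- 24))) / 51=4003407/5117 = 782.37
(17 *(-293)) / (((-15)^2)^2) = -4981/50625 = -0.10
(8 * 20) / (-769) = -160/769 = -0.21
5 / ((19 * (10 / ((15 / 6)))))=0.07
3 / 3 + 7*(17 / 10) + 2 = 149/10 = 14.90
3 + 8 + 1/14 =155/14 = 11.07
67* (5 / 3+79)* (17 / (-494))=-185.99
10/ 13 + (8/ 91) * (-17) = -66/91 = -0.73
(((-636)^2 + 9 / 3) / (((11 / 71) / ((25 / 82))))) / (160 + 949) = 717985725/1000318 = 717.76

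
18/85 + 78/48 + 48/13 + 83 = 782597/8840 = 88.53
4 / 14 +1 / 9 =25/63 = 0.40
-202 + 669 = 467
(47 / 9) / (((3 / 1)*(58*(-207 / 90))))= -235/18009 = -0.01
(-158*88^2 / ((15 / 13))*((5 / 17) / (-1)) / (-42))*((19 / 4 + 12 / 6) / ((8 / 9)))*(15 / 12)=-16776045/238 = -70487.58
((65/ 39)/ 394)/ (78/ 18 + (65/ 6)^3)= 180/54285517 = 0.00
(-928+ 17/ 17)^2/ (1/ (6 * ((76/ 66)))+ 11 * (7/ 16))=261236016/1507 = 173348.38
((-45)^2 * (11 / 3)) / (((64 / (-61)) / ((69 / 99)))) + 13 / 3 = -946193/192 = -4928.09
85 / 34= 5/2 = 2.50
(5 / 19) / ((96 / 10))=25/912 = 0.03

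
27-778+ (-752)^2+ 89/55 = 31061504/55 = 564754.62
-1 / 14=-0.07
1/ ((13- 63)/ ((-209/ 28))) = 209/1400 = 0.15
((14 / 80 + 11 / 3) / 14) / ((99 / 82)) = 18901/83160 = 0.23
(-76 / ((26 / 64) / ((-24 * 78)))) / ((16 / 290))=6347520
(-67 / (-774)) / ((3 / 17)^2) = 19363/6966 = 2.78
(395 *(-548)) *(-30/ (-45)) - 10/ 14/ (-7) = -144306.56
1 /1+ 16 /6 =11/3 = 3.67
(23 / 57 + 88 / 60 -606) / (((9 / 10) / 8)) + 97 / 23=-63311375/11799 = -5365.83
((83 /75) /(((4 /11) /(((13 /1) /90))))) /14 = 11869/378000 = 0.03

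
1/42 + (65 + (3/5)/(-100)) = 65.02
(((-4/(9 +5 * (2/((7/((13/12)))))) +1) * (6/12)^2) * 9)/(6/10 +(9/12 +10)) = 12375/100561 = 0.12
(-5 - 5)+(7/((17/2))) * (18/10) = -724/85 = -8.52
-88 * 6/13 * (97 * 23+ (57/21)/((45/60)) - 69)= -8004128/91 = -87957.45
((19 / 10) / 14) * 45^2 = 7695/28 = 274.82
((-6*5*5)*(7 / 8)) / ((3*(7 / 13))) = -325/4 = -81.25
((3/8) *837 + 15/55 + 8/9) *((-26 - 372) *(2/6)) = -49652291/1188 = -41794.86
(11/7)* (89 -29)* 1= 660/7 = 94.29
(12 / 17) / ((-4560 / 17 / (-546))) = 273/190 = 1.44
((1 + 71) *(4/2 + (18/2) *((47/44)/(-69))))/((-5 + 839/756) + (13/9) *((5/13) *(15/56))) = -51247728/1431221 = -35.81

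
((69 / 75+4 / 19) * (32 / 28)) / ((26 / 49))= 15036/6175 = 2.43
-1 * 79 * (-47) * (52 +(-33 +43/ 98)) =7073265/98 = 72176.17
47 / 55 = 0.85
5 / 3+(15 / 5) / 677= 3394/2031 = 1.67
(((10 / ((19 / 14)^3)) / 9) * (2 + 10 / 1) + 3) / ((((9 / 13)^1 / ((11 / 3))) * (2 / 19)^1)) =24523213/58482 = 419.33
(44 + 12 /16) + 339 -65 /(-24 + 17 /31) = 1124005/2908 = 386.52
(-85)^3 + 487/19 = -11667888/19 = -614099.37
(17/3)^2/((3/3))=289/9 = 32.11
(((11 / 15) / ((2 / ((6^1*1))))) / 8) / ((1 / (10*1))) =11/4 = 2.75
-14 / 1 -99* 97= -9617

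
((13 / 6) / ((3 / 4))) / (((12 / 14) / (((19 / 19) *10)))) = 910/27 = 33.70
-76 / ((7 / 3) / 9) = -293.14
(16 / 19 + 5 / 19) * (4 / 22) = 42/209 = 0.20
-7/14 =-1/2 = -0.50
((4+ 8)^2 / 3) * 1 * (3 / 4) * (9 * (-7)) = -2268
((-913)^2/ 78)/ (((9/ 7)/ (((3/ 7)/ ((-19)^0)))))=833569/234 = 3562.26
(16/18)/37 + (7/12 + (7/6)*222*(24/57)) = 2775275/25308 = 109.66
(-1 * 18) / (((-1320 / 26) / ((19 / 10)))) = 741/1100 = 0.67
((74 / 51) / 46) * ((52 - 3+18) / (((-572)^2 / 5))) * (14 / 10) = 17353/383786832 = 0.00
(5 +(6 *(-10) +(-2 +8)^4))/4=1241/4 = 310.25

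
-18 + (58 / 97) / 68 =-17.99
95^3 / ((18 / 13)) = 11145875/18 = 619215.28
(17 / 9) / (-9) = -17/81 = -0.21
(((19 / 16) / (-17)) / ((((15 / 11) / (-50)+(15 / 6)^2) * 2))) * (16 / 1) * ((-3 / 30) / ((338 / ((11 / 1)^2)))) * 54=682803/3933137 = 0.17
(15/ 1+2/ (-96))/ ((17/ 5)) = 3595/816 = 4.41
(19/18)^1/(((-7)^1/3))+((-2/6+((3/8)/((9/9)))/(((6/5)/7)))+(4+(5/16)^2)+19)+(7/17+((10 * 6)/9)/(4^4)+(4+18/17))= 2741401/91392 = 30.00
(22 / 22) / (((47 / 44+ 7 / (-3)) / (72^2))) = -684288/167 = -4097.53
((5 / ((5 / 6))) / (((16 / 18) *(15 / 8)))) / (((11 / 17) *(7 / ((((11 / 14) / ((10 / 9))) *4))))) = 2754/1225 = 2.25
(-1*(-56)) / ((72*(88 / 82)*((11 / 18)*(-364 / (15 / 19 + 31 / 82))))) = -1819/478192 = 0.00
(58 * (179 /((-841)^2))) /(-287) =-358/6999643 = 0.00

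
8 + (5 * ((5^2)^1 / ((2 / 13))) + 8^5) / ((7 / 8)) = 268700/7 = 38385.71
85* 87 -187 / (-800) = 5916187/800 = 7395.23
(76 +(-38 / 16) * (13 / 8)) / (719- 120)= 4617/38336 = 0.12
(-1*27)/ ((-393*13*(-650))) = -9/1106950 = 0.00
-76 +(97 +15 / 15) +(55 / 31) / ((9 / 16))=7018/279 = 25.15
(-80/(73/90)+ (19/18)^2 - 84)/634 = -4293215/14995368 = -0.29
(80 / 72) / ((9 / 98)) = 980/81 = 12.10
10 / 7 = 1.43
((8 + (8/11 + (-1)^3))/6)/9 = 85/594 = 0.14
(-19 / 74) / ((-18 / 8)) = 38/333 = 0.11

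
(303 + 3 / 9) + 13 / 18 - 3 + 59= 6481/18 = 360.06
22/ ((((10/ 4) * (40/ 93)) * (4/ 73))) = 74679/200 = 373.40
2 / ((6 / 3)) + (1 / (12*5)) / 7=421/420 = 1.00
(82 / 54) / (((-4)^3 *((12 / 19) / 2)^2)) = -14801/62208 = -0.24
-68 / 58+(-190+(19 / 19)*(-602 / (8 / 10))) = -54733/58 = -943.67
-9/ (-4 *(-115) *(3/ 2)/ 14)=-21/115 = -0.18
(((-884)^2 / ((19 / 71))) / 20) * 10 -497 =27732245/19 = 1459591.84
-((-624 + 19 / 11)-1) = 6856/11 = 623.27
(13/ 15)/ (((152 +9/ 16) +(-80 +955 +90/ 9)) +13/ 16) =8/9585 = 0.00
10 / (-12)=-5/6 = -0.83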